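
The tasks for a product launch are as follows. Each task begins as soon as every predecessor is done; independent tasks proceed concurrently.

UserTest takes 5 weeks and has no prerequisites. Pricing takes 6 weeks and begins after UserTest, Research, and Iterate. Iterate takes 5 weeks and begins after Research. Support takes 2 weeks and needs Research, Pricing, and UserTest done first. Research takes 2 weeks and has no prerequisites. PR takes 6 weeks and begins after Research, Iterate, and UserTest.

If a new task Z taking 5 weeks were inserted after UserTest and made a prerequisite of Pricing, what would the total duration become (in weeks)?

Originally the product launch takes 15 weeks.
With Z inserted, Pricing now waits for max(UserTest, Research, Iterate, Z).
New critical path: UserTest→Z→Pricing→Support = 5+5+6+2 = 18 ⇒ 18 weeks.

18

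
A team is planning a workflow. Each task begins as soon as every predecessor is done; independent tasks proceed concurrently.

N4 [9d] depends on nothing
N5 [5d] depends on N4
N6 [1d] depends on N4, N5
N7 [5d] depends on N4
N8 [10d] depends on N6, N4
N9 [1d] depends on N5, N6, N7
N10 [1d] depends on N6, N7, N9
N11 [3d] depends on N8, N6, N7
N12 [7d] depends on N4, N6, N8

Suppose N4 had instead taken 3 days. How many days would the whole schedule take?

26

Actual critical path: N4→N5→N6→N8→N12 = 9+5+1+10+7 = 32 ⇒ 32 days.
N4 is on the critical path; changing it to 3 makes that path 26 days.
That remains the longest chain; total 26 days.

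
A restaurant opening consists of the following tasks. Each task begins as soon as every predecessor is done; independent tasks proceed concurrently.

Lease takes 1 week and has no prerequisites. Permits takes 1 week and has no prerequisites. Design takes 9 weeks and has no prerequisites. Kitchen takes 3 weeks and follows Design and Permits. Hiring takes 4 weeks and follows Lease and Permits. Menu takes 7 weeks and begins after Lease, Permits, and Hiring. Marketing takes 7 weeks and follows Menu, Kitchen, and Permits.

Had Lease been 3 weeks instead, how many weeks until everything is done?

Baseline: Lease→Hiring→Menu→Marketing = 1+4+7+7 = 19 → 19 weeks.
Lease is on the critical path; changing it to 3 makes that path 21 weeks.
No other chain overtakes it, so the finish is 21 weeks.

21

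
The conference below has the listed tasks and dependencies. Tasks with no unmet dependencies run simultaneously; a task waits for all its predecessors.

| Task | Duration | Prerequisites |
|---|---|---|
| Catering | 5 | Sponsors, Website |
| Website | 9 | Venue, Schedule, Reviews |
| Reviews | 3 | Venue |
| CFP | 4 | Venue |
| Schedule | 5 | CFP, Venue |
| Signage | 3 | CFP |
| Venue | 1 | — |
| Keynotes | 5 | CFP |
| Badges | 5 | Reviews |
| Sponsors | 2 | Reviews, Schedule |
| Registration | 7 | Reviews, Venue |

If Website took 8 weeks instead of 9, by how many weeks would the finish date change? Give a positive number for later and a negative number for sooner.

The binding path is Venue→CFP→Schedule→Website→Catering = 1+4+5+9+5 = 24; finish at 24 weeks.
Website lies on that path, so at 8 weeks the path becomes 23 weeks.
The critical path is still Venue→CFP→Schedule→Website→Catering; finish is now 23 weeks.
Change in finish: 23 − 24 = -1 weeks.

-1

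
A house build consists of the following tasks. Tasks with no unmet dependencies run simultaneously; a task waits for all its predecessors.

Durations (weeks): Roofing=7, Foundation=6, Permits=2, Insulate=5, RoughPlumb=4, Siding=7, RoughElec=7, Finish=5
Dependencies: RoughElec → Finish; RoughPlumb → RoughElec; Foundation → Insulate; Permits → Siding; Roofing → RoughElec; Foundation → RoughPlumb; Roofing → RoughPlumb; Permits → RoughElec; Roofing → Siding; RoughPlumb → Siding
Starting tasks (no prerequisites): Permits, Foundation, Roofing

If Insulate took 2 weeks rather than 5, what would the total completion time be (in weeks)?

Critical path before the change: Roofing→RoughPlumb→RoughElec→Finish = 7+4+7+5 = 23 giving 23 weeks.
Insulate is off the critical path — its longest chain is 11 weeks, giving 12 of slack.
No other chain overtakes it, so the finish is 23 weeks.

23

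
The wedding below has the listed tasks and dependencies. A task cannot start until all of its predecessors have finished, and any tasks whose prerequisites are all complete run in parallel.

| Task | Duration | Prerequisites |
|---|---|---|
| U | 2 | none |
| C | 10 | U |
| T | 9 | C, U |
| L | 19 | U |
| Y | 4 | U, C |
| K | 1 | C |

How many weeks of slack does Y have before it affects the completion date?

5

U→C→T = 2+10+9 = 21 sets the makespan at 21 weeks.
The longest chain containing Y totals 16 weeks.
So Y can slip 21 − 16 = 5 weeks.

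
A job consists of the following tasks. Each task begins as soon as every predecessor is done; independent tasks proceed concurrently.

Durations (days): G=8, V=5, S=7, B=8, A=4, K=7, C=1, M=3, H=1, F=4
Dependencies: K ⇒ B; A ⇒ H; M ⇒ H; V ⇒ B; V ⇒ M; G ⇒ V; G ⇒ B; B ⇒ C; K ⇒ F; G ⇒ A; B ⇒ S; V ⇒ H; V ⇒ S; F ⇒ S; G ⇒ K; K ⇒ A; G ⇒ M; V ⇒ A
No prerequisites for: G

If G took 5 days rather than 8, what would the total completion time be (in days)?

Baseline: G→K→B→S = 8+7+8+7 = 30 → 30 days.
Since G is critical, the -3 change carries straight to that chain (now 27 days).
The critical path is still G→K→B→S; finish is now 27 days.

27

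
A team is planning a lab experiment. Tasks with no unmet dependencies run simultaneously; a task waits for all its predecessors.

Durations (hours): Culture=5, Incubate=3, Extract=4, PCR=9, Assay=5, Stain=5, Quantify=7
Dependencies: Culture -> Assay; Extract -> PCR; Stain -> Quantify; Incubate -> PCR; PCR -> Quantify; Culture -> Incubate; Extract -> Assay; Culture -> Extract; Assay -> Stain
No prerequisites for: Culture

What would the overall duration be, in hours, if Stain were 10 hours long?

31

Critical path before the change: Culture→Extract→Assay→Stain→Quantify = 5+4+5+5+7 = 26 giving 26 hours.
Stain is on the critical path; changing it to 10 makes that path 31 hours.
That remains the longest chain; total 31 hours.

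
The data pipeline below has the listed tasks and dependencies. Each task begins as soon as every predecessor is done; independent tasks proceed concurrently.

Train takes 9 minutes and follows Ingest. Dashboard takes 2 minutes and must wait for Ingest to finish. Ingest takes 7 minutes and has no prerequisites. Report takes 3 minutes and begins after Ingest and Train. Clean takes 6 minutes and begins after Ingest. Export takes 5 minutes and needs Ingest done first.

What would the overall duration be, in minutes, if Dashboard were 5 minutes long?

Critical path before the change: Ingest→Train→Report = 7+9+3 = 19 giving 19 minutes.
Dashboard has 10 minutes of float (longest path through it is 9).
The critical path is still Ingest→Train→Report; finish is now 19 minutes.

19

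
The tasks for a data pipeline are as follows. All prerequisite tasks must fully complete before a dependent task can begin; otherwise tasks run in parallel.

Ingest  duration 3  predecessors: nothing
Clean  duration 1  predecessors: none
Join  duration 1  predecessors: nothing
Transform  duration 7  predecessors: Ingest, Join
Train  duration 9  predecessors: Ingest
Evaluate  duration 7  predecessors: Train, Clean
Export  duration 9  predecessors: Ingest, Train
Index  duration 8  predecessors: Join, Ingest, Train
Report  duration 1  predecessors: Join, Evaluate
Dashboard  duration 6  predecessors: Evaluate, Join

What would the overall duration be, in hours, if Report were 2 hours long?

25

The binding path is Ingest→Train→Evaluate→Dashboard = 3+9+7+6 = 25; finish at 25 hours.
The longest path through Report is only 20 hours, so Report has float 5.
That remains the longest chain; total 25 hours.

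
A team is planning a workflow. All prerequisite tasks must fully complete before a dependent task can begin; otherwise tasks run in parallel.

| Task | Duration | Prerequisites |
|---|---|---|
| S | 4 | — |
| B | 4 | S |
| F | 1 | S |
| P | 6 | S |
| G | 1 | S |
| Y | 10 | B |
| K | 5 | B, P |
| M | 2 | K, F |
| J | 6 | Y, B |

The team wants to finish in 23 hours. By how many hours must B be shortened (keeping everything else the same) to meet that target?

1

Current finish: 24 hours; target: 23.
B is on every critical path, so each hour cut from B cuts the finish by one (this holds down to a finish of 21).
Need 24 − 23 = 1 hour off B → B becomes 3 hours, finish becomes 23.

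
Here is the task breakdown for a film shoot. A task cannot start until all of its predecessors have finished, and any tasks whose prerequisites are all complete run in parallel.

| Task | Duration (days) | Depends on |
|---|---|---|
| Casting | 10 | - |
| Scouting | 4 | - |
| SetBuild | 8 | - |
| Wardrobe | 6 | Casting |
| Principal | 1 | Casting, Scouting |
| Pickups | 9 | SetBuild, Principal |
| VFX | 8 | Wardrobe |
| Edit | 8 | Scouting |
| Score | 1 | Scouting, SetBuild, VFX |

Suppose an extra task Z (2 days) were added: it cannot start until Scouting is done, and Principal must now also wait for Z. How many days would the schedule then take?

Originally the schedule takes 25 days.
With Z inserted, Principal now waits for max(Casting, Scouting, Z).
New critical path: Casting→Wardrobe→VFX→Score = 10+6+8+1 = 25 ⇒ 25 days.

25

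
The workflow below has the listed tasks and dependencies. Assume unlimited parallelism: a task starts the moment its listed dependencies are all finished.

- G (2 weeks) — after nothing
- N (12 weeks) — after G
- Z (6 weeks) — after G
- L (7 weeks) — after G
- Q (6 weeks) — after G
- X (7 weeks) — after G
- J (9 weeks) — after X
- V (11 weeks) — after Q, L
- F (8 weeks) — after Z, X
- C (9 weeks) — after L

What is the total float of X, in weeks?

Critical path: G→L→V = 2+7+11 = 20, so the finish is 20 weeks.
X finishes as early as 9 and must finish by 11.
So X can slip 11 − 9 = 2 weeks.

2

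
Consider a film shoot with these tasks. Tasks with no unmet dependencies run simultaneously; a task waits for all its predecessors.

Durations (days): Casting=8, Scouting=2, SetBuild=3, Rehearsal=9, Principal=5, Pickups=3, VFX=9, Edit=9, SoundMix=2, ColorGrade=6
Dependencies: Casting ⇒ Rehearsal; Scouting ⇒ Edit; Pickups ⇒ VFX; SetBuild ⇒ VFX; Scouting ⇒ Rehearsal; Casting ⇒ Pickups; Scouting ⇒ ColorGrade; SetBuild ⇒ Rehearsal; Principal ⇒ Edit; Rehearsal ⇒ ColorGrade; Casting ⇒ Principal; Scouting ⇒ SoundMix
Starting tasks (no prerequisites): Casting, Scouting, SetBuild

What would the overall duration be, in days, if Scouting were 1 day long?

23

As given, the longest chain is Casting→Rehearsal→ColorGrade = 8+9+6 = 23, so the finish is 23 days.
Scouting has 6 days of float (longest path through it is 17).
That remains the longest chain; total 23 days.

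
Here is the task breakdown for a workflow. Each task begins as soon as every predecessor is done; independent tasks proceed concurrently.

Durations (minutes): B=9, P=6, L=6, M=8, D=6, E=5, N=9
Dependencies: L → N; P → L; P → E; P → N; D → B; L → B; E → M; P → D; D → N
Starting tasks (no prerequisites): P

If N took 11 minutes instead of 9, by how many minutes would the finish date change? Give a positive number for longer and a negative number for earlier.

2

As given, the longest chain is P→L→N = 6+6+9 = 21, so the finish is 21 minutes.
N is on the critical path; changing it to 11 makes that path 23 minutes.
The critical path is still P→L→N; finish is now 23 minutes.
Change in finish: 23 − 21 = +2 minutes.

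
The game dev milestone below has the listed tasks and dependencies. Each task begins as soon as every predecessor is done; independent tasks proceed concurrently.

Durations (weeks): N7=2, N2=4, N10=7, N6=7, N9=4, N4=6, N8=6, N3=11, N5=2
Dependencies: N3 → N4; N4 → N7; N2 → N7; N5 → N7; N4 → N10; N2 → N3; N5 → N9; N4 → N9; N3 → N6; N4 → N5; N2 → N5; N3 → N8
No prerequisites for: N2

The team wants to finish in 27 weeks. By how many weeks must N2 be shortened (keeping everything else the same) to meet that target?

1

Current finish: 28 weeks; target: 27.
N2 is on every critical path, so each week cut from N2 cuts the finish by one (this holds down to a finish of 25).
Need 28 − 27 = 1 week off N2 → N2 becomes 3 weeks, finish becomes 27.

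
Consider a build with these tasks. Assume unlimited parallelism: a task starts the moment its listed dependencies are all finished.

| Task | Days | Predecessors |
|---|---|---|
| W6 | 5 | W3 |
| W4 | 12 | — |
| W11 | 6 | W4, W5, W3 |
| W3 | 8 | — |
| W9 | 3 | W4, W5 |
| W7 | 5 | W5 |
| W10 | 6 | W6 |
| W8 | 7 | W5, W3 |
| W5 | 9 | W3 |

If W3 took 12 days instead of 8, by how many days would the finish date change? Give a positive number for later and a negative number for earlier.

4

Actual critical path: W3→W5→W8 = 8+9+7 = 24 ⇒ 24 days.
W3 lies on that path, so at 12 days the path becomes 28 days.
No other chain overtakes it, so the finish is 28 days.
Change in finish: 28 − 24 = +4 days.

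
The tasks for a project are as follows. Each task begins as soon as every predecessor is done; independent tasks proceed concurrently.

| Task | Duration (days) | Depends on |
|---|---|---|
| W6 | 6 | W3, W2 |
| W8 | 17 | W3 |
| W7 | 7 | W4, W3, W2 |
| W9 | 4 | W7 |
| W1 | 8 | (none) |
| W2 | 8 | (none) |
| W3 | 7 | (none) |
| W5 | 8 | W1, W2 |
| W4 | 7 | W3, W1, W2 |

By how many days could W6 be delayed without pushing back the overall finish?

W1→W4→W7→W9 = 8+7+7+4 = 26 sets the makespan at 26 days.
W6 finishes as early as 14 and must finish by 26.
Slack of W6 = 20 − 8 = 12 days.

12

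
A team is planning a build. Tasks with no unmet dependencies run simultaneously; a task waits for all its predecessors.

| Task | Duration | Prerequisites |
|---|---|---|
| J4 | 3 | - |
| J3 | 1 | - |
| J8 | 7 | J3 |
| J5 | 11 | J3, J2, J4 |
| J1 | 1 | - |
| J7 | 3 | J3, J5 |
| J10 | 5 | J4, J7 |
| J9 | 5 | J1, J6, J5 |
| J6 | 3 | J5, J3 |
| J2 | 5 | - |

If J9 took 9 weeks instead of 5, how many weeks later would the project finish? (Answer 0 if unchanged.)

4

Baseline: J2→J5→J6→J9 = 5+11+3+5 = 24 → 24 weeks.
Since J9 is critical, the +4 change carries straight to that chain (now 28 weeks).
The critical path is still J2→J5→J6→J9; finish is now 28 weeks.
Change in finish: 28 − 24 = +4 weeks.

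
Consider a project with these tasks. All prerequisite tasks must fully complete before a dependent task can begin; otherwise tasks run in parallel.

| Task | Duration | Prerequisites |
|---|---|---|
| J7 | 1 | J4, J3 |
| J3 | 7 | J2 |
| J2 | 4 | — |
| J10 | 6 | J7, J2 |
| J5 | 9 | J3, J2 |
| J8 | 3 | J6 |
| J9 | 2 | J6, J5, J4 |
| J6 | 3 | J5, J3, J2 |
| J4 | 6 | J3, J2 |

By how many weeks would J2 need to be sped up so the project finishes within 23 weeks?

3

Current finish: 26 weeks; target: 23.
J2 is on every critical path, so each week cut from J2 cuts the finish by one (this holds down to a finish of 23).
Need 26 − 23 = 3 weeks off J2 → J2 becomes 1 week, finish becomes 23.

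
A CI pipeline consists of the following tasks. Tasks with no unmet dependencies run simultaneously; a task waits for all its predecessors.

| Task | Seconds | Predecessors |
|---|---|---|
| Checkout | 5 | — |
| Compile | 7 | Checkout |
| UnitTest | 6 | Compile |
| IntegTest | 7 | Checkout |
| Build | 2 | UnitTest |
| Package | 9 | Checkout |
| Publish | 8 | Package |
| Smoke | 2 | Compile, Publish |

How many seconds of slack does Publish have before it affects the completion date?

0

The longest chain is Checkout→Package→Publish→Smoke = 5+9+8+2 = 24; overall finish 24 seconds.
Publish finishes as early as 22 and must finish by 22.
Slack of Publish = 14 − 14 = 0 seconds.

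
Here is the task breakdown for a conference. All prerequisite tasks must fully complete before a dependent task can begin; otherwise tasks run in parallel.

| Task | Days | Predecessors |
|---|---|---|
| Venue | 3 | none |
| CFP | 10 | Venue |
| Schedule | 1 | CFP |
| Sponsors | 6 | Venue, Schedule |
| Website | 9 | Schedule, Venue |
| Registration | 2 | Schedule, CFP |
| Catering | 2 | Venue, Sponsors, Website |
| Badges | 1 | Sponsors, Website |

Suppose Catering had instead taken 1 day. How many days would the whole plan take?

24

Baseline: Venue→CFP→Schedule→Website→Catering = 3+10+1+9+2 = 25 → 25 days.
Since Catering is critical, the -1 change carries straight to that chain (now 24 days).
No other chain overtakes it, so the finish is 24 days.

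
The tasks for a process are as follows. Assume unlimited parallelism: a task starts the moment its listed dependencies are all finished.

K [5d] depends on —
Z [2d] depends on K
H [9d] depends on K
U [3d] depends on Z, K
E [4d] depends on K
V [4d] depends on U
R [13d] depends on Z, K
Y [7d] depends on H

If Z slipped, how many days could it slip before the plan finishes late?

1

Critical path: K→H→Y = 5+9+7 = 21, so the finish is 21 days.
Longest path through Z: 20 days (earliest finish 7, latest finish 8).
So Z can slip 8 − 7 = 1 day.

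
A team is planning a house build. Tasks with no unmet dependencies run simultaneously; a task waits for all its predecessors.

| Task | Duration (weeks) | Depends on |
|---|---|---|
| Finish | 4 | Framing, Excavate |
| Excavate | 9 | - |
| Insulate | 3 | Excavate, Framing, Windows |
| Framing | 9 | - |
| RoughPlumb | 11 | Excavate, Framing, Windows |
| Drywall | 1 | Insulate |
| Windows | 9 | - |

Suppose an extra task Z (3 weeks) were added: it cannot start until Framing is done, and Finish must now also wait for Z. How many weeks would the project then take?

20

Originally the project takes 20 weeks.
With Z inserted, Finish now waits for max(Framing, Excavate, Z).
New critical path: Excavate→RoughPlumb = 9+11 = 20 ⇒ 20 weeks.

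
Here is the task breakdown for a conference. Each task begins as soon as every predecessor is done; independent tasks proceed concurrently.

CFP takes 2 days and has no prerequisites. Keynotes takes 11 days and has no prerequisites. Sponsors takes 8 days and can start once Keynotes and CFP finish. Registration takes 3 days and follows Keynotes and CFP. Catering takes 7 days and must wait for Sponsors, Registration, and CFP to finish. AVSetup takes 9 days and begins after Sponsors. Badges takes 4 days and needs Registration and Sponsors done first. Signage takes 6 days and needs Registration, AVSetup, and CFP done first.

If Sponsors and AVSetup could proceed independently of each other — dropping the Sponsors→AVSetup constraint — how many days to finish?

26

With the dependency in place, Keynotes→Sponsors→AVSetup→Signage = 11+8+9+6 = 34 sets the finish at 34 days.
Without Sponsors→AVSetup, AVSetup's earliest start moves from 19 to 0.
New critical path: Keynotes→Sponsors→Catering = 11+8+7 = 26 ⇒ 26 days.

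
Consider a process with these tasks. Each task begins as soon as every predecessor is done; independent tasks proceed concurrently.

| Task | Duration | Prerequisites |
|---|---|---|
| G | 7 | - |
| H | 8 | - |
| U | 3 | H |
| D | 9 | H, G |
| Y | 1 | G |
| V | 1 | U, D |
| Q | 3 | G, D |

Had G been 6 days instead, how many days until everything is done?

The binding path is H→D→Q = 8+9+3 = 20; finish at 20 days.
G has 1 day of float (longest path through it is 19).
The critical path is still H→D→Q; finish is now 20 days.

20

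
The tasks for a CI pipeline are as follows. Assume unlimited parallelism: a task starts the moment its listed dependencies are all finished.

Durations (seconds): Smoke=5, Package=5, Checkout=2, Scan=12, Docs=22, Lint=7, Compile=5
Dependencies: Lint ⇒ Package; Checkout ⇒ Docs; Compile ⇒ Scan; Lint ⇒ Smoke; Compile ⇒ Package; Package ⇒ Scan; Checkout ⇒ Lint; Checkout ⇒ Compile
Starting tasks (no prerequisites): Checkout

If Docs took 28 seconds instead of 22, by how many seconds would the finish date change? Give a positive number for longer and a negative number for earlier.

4

The binding path is Checkout→Lint→Package→Scan = 2+7+5+12 = 26; finish at 26 seconds.
Docs is off the critical path — its longest chain is 24 seconds, giving 2 of slack.
New critical path: Checkout→Docs = 2+28 = 30 ⇒ 30 seconds.
Change in finish: 30 − 26 = +4 seconds.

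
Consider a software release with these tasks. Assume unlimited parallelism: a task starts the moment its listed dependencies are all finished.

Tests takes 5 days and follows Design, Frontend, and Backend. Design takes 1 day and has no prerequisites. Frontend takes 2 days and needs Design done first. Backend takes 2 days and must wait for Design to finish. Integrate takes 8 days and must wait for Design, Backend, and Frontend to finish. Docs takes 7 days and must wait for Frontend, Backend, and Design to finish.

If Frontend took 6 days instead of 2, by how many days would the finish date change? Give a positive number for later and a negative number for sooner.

Actual critical path: Design→Frontend→Integrate = 1+2+8 = 11 ⇒ 11 days.
Since Frontend is critical, the +4 change carries straight to that chain (now 15 days).
The critical path is still Design→Frontend→Integrate; finish is now 15 days.
Change in finish: 15 − 11 = +4 days.

4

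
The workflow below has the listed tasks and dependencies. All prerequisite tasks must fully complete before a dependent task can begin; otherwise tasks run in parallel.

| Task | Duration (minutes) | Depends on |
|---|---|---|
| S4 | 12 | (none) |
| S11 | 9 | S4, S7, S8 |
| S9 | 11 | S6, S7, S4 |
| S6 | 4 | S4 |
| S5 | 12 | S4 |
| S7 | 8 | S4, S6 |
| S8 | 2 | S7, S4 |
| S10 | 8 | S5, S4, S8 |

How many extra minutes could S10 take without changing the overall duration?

1

The longest chain is S4→S6→S7→S8→S11 = 12+4+8+2+9 = 35; overall finish 35 minutes.
Longest path through S10: 34 minutes (earliest finish 34, latest finish 35).
Slack of S10 = 27 − 26 = 1 minute.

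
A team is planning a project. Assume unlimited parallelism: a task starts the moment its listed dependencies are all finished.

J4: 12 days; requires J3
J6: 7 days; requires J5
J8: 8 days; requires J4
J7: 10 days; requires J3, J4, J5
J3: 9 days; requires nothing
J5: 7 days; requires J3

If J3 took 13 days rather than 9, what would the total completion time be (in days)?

35

Critical path before the change: J3→J4→J7 = 9+12+10 = 31 giving 31 days.
J3 lies on that path, so at 13 days the path becomes 35 days.
The critical path is still J3→J4→J7; finish is now 35 days.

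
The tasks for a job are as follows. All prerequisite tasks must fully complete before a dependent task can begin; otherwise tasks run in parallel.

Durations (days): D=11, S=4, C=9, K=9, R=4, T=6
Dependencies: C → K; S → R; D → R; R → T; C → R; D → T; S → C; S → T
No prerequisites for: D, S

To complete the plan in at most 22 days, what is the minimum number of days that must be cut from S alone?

Current finish: 23 days; target: 22.
S is on every critical path, so each day cut from S cuts the finish by one (this holds down to a finish of 21).
Need 23 − 22 = 1 day off S → S becomes 3 days, finish becomes 22.

1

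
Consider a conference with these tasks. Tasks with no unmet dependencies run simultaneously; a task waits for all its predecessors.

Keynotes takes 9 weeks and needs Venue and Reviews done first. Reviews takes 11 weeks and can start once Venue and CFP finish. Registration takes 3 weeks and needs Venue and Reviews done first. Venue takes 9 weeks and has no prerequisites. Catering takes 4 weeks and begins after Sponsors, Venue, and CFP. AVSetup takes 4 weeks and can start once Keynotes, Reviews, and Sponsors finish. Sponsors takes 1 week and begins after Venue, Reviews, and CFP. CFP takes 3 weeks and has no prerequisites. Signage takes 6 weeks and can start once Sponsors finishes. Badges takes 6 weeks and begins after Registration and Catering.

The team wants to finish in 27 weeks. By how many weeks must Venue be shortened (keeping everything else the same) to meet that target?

6

Current finish: 33 weeks; target: 27.
Venue is on every critical path, so each week cut from Venue cuts the finish by one (this holds down to a finish of 27).
Need 33 − 27 = 6 weeks off Venue → Venue becomes 3 weeks, finish becomes 27.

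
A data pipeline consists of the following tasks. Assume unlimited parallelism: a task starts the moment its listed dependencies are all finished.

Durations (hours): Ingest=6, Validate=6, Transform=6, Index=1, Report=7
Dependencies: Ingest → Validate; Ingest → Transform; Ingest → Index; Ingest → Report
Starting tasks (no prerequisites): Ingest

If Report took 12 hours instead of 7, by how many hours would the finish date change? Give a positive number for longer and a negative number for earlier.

Baseline: Ingest→Report = 6+7 = 13 → 13 hours.
Since Report is critical, the +5 change carries straight to that chain (now 18 hours).
That remains the longest chain; total 18 hours.
Change in finish: 18 − 13 = +5 hours.

5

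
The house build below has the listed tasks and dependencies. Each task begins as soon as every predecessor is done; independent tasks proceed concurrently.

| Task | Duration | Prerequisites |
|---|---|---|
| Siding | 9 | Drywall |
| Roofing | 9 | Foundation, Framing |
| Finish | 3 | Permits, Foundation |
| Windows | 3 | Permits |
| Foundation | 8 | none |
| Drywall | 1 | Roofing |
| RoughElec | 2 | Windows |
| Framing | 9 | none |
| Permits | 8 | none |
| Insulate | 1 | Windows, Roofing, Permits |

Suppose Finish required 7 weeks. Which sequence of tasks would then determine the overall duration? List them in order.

Critical path before the change: Framing→Roofing→Drywall→Siding = 9+9+1+9 = 28 giving 28 weeks.
Finish has 17 weeks of float (longest path through it is 11).
The critical path is still Framing→Roofing→Drywall→Siding; finish is now 28 weeks.

Framing, Roofing, Drywall, Siding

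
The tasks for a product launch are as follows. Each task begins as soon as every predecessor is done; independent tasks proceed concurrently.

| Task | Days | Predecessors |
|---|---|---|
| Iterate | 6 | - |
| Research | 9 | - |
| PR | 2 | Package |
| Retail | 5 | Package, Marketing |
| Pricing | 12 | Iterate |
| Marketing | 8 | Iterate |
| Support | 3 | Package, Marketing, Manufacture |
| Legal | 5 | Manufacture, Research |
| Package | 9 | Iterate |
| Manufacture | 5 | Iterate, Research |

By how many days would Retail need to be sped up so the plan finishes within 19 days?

1

Current finish: 20 days; target: 19.
Retail is on every critical path, so each day cut from Retail cuts the finish by one (this holds down to a finish of 19).
Need 20 − 19 = 1 day off Retail → Retail becomes 4 days, finish becomes 19.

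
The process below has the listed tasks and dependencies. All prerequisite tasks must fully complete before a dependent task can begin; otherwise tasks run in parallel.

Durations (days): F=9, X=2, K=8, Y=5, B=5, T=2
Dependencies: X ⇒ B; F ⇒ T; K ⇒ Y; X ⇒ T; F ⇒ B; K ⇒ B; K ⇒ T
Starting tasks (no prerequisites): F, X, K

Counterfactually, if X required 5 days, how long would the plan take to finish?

Baseline: F→B = 9+5 = 14 → 14 days.
X has 7 days of float (longest path through it is 7).
The critical path is still F→B; finish is now 14 days.

14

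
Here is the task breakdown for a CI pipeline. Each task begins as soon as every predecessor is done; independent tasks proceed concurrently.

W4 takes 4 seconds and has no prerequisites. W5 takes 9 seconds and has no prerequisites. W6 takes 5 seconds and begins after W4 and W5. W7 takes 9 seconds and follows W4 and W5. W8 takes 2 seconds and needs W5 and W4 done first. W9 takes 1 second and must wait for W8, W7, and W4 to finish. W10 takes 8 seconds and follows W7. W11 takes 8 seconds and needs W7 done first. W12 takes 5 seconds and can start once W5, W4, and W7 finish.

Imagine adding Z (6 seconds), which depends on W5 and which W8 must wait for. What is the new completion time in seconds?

26

Originally the job takes 26 seconds.
With Z inserted, W8 now waits for max(W5, W4, Z).
New critical path: W5→W7→W10 = 9+9+8 = 26 ⇒ 26 seconds.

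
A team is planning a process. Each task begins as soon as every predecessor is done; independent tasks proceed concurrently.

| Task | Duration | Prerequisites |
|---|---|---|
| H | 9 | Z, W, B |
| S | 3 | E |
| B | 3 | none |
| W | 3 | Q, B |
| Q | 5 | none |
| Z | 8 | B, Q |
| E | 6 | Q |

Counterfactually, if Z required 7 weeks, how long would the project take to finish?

Baseline: Q→Z→H = 5+8+9 = 22 → 22 weeks.
Z lies on that path, so at 7 weeks the path becomes 21 weeks.
The critical path is still Q→Z→H; finish is now 21 weeks.

21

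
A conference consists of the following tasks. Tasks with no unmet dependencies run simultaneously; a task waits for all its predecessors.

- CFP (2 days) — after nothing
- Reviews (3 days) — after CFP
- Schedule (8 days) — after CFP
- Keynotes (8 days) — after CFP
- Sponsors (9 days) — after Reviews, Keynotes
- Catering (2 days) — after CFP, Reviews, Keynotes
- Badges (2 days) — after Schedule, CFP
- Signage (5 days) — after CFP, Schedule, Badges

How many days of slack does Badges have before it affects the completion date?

2

Critical path: CFP→Keynotes→Sponsors = 2+8+9 = 19, so the finish is 19 days.
Longest path through Badges: 17 days (earliest finish 12, latest finish 14).
Float = 19 − 17 = 2.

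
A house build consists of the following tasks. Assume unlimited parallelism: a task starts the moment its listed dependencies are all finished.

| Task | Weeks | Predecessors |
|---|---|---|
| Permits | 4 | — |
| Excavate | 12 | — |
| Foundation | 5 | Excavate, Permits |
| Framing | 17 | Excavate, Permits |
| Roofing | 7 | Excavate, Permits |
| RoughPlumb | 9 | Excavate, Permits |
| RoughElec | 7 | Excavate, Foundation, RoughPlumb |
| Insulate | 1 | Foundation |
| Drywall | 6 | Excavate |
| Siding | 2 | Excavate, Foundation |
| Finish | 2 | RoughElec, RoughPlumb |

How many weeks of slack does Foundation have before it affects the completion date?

4

Critical path: Excavate→RoughPlumb→RoughElec→Finish = 12+9+7+2 = 30, so the finish is 30 weeks.
Longest path through Foundation: 26 weeks (earliest finish 17, latest finish 21).
Float = 30 − 26 = 4.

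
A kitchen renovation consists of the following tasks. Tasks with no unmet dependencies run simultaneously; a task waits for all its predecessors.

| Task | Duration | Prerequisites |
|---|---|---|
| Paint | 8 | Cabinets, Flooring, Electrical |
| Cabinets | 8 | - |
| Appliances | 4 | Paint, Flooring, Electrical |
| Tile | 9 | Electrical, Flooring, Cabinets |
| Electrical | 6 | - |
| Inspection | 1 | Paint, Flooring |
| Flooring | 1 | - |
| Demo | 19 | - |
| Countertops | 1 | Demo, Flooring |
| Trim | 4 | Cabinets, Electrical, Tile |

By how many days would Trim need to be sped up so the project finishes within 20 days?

1

Current finish: 21 days; target: 20.
Trim is on every critical path, so each day cut from Trim cuts the finish by one (this holds down to a finish of 20).
Need 21 − 20 = 1 day off Trim → Trim becomes 3 days, finish becomes 20.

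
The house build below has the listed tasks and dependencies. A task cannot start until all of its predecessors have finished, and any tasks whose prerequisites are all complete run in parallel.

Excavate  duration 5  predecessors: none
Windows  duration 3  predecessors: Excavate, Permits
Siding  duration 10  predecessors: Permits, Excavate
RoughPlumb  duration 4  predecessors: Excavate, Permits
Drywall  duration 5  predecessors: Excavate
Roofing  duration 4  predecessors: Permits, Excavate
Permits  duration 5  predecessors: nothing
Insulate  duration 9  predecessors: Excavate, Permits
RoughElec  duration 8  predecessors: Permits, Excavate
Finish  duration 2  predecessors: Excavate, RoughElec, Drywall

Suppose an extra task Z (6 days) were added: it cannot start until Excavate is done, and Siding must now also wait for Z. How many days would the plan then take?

21

Originally the plan takes 15 days.
With Z inserted, Siding now waits for max(Permits, Excavate, Z).
New critical path: Excavate→Z→Siding = 5+6+10 = 21 ⇒ 21 days.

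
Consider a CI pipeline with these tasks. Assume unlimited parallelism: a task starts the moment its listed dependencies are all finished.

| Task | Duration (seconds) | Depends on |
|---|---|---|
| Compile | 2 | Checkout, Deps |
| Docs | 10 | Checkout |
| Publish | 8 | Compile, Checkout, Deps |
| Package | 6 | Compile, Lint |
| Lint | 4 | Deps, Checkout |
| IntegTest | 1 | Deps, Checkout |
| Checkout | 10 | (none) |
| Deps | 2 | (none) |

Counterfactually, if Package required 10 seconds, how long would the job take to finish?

As given, the longest chain is Checkout→Lint→Package = 10+4+6 = 20, so the finish is 20 seconds.
Package lies on that path, so at 10 seconds the path becomes 24 seconds.
No other chain overtakes it, so the finish is 24 seconds.

24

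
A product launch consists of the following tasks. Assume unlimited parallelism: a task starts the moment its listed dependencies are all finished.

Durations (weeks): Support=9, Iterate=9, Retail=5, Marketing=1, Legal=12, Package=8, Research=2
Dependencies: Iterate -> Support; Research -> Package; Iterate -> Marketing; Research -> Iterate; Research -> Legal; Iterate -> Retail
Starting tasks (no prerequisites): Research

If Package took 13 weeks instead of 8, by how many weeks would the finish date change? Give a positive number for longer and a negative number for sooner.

0

Critical path before the change: Research→Iterate→Support = 2+9+9 = 20 giving 20 weeks.
Package has 10 weeks of float (longest path through it is 10).
The critical path is still Research→Iterate→Support; finish is now 20 weeks.
Change in finish: 20 − 20 = +0 weeks.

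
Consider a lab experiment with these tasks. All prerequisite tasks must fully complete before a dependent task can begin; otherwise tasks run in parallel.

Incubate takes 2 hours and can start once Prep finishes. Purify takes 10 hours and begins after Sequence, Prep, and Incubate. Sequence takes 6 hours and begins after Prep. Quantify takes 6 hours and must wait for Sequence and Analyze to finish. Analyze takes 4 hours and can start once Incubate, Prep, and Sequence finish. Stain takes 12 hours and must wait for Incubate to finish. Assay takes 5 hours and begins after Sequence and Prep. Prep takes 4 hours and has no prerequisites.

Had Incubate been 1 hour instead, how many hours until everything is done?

20

As given, the longest chain is Prep→Sequence→Purify = 4+6+10 = 20, so the finish is 20 hours.
Incubate is off the critical path — its longest chain is 18 hours, giving 2 of slack.
That remains the longest chain; total 20 hours.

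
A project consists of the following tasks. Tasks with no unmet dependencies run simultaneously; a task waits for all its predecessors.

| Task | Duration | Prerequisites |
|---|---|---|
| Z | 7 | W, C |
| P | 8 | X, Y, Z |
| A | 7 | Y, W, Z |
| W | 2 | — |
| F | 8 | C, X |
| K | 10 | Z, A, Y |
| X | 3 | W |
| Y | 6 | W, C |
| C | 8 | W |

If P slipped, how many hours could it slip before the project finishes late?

9

The longest chain is W→C→Z→A→K = 2+8+7+7+10 = 34; overall finish 34 hours.
P finishes as early as 25 and must finish by 34.
So P can slip 34 − 25 = 9 hours.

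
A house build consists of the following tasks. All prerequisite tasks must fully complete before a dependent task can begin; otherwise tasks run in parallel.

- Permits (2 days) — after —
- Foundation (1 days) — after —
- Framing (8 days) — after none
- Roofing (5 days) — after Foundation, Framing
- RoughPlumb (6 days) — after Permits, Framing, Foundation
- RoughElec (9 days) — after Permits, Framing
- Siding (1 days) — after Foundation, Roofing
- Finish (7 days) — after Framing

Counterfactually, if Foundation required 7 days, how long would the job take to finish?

Critical path before the change: Framing→RoughElec = 8+9 = 17 giving 17 days.
The longest path through Foundation is only 7 days, so Foundation has float 10.
No other chain overtakes it, so the finish is 17 days.

17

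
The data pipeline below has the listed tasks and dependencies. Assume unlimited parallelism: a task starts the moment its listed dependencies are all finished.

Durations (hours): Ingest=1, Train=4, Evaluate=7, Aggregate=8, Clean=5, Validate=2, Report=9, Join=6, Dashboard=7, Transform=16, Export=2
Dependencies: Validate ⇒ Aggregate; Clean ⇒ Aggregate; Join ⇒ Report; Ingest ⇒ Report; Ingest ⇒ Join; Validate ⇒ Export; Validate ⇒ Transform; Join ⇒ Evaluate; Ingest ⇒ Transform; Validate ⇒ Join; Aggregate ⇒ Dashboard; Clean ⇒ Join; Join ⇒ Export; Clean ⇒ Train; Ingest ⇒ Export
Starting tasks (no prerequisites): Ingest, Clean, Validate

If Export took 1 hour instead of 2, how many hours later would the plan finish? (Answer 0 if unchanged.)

As given, the longest chain is Clean→Join→Report = 5+6+9 = 20, so the finish is 20 hours.
Export has 7 hours of float (longest path through it is 13).
The critical path is still Clean→Join→Report; finish is now 20 hours.
Change in finish: 20 − 20 = +0 hours.

0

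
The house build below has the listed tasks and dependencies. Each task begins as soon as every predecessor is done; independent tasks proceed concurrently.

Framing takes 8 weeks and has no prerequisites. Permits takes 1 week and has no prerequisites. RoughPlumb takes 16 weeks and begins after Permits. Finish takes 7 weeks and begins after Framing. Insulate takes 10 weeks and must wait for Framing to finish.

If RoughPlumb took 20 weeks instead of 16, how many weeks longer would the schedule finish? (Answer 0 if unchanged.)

The binding path is Framing→Insulate = 8+10 = 18; finish at 18 weeks.
RoughPlumb has 1 week of float (longest path through it is 17).
New critical path: Permits→RoughPlumb = 1+20 = 21 ⇒ 21 weeks.
Change in finish: 21 − 18 = +3 weeks.

3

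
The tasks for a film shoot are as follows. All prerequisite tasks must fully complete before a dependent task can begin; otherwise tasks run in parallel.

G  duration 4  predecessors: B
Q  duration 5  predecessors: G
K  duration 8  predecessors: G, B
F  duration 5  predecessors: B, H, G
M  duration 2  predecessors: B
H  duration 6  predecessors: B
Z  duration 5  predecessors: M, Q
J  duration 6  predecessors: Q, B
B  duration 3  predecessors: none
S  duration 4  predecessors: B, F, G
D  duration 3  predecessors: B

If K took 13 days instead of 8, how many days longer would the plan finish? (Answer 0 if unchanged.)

2

Critical path before the change: B→H→F→S = 3+6+5+4 = 18 giving 18 days.
K is off the critical path — its longest chain is 15 days, giving 3 of slack.
New critical path: B→G→K = 3+4+13 = 20 ⇒ 20 days.
Change in finish: 20 − 18 = +2 days.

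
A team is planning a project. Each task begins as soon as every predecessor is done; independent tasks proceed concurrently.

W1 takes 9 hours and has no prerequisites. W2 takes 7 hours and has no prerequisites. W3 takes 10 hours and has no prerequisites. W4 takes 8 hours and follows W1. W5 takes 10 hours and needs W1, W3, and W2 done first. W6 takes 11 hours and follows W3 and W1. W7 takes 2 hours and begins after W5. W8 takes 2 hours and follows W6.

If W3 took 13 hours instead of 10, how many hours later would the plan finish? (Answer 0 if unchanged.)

Critical path before the change: W3→W6→W8 = 10+11+2 = 23 giving 23 hours.
Since W3 is critical, the +3 change carries straight to that chain (now 26 hours).
No other chain overtakes it, so the finish is 26 hours.
Change in finish: 26 − 23 = +3 hours.

3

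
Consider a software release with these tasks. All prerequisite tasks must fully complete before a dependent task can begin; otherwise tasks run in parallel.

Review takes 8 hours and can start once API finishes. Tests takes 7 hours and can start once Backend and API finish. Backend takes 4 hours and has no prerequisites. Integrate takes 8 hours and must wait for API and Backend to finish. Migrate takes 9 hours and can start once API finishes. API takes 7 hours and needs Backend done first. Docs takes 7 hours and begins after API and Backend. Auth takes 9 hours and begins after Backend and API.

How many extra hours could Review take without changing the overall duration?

1

Backend→API→Auth = 4+7+9 = 20 sets the makespan at 20 hours.
The longest chain containing Review totals 19 hours.
Slack of Review = 12 − 11 = 1 hour.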